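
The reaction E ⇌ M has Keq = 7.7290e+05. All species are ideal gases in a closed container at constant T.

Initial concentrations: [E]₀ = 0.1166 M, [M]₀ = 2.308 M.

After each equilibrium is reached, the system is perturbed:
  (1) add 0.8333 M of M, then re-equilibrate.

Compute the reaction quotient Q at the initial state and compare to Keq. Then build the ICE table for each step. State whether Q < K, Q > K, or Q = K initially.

Q₀ = 19.79; Q < K (proceeds forward)

Q₀ = 19.79 vs Keq = 7.7290e+05 ⇒ Q<K, forward
Step 1:
                  E         M
  init       0.1166     2.308
  Δ         -0.1166    0.1166
  eq      3.1370e-06     2.425
  solve Keq expr → x = 0.1166; check Q = 7.7290e+05
Then add 0.8333 M of M.
Step 2:
                  E         M
  init    3.1370e-06     3.258
  Δ       1.0781e-06 -1.0781e-06
  eq      4.2152e-06     3.258
  solve Keq expr → x = -1.0781e-06; check Q = 7.7290e+05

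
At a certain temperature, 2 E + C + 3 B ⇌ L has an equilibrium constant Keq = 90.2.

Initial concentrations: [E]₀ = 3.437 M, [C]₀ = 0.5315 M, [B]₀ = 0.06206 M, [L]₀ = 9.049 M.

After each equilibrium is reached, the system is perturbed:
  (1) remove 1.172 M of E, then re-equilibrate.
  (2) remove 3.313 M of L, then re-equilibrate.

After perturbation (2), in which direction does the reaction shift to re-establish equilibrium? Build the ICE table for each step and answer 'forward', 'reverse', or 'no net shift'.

Direction: forward

Q₀ = 6030 vs Keq = 90.2 ⇒ Q>K, reverse
Step 1:
                   E          C          B          L
  Initial      3.437     0.5315    0.06206      9.049
  Change      0.1169    0.05844     0.1753   -0.05844
  Equil        3.554     0.5899     0.2374      8.991
  solve Keq expr → x = -0.05844; check Q = 90.2
Then remove 1.172 M of E.
Step 2:
                   E          C          B          L
  Initial      2.382     0.5899     0.2374      8.991
  Change     0.04332    0.02166    0.06497   -0.02166
  Equil        2.425     0.6116     0.3024      8.969
  solve Keq expr → x = -0.02166; check Q = 90.2
Then remove 3.313 M of L.
Step 3:
                   E          C          B          L
  Initial      2.425     0.6116     0.3024      5.656
  Change    -0.02608   -0.01304   -0.03911    0.01304
  Equil        2.399     0.5986     0.2632      5.669
  solve Keq expr → x = 0.01304; check Q = 90.2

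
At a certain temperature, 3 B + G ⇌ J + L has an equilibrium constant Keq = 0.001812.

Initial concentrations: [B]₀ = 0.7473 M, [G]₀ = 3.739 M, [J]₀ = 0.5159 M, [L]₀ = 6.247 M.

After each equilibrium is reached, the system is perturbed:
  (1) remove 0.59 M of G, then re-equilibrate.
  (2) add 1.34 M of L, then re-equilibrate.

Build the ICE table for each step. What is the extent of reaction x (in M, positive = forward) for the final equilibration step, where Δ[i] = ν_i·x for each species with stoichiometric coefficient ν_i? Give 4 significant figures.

x = -0.002386 M

Q₀ = 2.065 vs Keq = 0.001812 ⇒ Q>K, reverse
Step 1:
                   B          G          J          L
  Initial     0.7473      3.739     0.5159      6.247
  Change       1.502     0.5007    -0.5007    -0.5007
  Equil        2.249       4.24    0.01522      5.746
  solve Keq expr → x = -0.5007; check Q = 0.001812
Then remove 0.59 M of G.
Step 2:
                   B          G          J          L
  Initial      2.249       3.65    0.01522      5.746
  Change    0.006001      0.002     -0.002     -0.002
  Equil        2.255      3.652    0.01321      5.744
  solve Keq expr → x = -0.002; check Q = 0.001812
Then add 1.34 M of L.
Step 3:
                   B          G          J          L
  Initial      2.255      3.652    0.01321      7.084
  Change    0.007159   0.002386  -0.002386  -0.002386
  Equil        2.263      3.654    0.01083      7.082
  solve Keq expr → x = -0.002386; check Q = 0.001812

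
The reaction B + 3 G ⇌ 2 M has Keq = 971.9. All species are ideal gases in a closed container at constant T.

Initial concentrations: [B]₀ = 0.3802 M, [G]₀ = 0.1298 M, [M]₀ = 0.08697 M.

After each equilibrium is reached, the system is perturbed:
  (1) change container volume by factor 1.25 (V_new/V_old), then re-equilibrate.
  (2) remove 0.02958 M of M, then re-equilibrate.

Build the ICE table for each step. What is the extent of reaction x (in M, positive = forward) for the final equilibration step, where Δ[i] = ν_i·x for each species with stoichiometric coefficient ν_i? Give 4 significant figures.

x = 0.001874 M

Q₀ = 9.097 vs Keq = 971.9 ⇒ Q<K, forward
Step 1:
                  B         G         M
  Initial    0.3802    0.1298   0.08697
  Change   -0.02997  -0.08992   0.05995
  Equil      0.3502   0.03988    0.1469
  solve Keq expr → x = 0.02997; check Q = 971.9
Then change container volume by factor 1.25 (V_new/V_old).
Step 2:
                  B         G         M
  Initial    0.2802    0.0319    0.1175
  Change   0.001477   0.00443 -0.002954
  Equil      0.2817   0.03633    0.1146
  solve Keq expr → x = -0.001477; check Q = 971.9
Then remove 0.02958 M of M.
Step 3:
                  B         G         M
  Initial    0.2817   0.03633     0.085
  Change  -0.001874 -0.005621  0.003748
  Equil      0.2798   0.03071   0.08875
  solve Keq expr → x = 0.001874; check Q = 971.9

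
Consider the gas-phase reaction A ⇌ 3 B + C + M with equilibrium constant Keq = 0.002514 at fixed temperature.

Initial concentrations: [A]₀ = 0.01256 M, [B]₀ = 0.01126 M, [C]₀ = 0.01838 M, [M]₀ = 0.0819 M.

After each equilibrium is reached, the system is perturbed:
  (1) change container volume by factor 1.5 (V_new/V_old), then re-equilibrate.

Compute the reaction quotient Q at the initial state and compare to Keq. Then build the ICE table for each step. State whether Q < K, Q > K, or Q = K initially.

Q₀ = 1.7110e-07; Q < K (proceeds forward)

Q₀ = 1.7110e-07 vs Keq = 0.002514 ⇒ Q<K, forward
Step 1:
                   A          B          C          M
  init       0.01256    0.01126    0.01838     0.0819
  Δ         -0.01243    0.03728    0.01243    0.01243
  eq      1.3223e-04    0.04854    0.03081    0.09433
  solve Keq expr → x = 0.01243; check Q = 0.002514
Then change container volume by factor 1.5 (V_new/V_old).
Step 2:
                   A          B          C          M
  init    8.8152e-05    0.03236    0.02054    0.06289
  Δ       -7.0316e-05 2.1095e-04 7.0316e-05 7.0316e-05
  eq      1.7836e-05    0.03257    0.02061    0.06296
  solve Keq expr → x = 7.0316e-05; check Q = 0.002514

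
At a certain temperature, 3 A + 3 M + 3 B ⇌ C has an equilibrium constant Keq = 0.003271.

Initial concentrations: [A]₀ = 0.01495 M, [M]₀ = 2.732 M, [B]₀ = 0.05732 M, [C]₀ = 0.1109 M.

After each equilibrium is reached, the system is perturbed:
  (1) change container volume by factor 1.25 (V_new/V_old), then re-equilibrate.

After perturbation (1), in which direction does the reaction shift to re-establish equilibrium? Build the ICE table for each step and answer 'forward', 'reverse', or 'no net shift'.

Direction: reverse

Q₀ = 8.6427e+06 vs Keq = 0.003271 ⇒ Q>K, reverse
Step 1:
                   A          M          B          C
  I          0.01495      2.732    0.05732     0.1109
  C            0.332      0.332      0.332    -0.1107
  E            0.347      3.064     0.3893 2.3190e-04
  solve Keq expr → x = -0.1107; check Q = 0.003271
Then change container volume by factor 1.25 (V_new/V_old).
Step 2:
                   A          M          B          C
  I           0.2776      2.451     0.3115 1.8552e-04
  C       4.6224e-04 4.6224e-04 4.6224e-04 -1.5408e-04
  E            0.278      2.452     0.3119 3.1438e-05
  solve Keq expr → x = -1.5408e-04; check Q = 0.003271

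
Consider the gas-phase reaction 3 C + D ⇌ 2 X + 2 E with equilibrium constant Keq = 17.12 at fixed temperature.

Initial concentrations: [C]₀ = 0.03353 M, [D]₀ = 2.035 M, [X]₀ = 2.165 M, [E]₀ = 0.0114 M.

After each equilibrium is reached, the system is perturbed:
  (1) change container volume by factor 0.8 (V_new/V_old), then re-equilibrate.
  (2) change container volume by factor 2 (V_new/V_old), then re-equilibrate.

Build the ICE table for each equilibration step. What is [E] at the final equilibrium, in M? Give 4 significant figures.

Q₀ = 7.941 vs Keq = 17.12 ⇒ Q<K, forward
Step 1:
                   C          D          X          E
  init       0.03353      2.035      2.165     0.0114
  Δ        -0.003816  -0.001272   0.002544   0.002544
  eq         0.02971      2.034      2.168    0.01394
  solve Keq expr → x = 0.001272; check Q = 17.12
Then change container volume by factor 0.8 (V_new/V_old).
Step 2:
                   C          D          X          E
  init       0.03714      2.542      2.709    0.01743
  Δ                0          0          0          0
  eq         0.03714      2.542      2.709    0.01743
  solve Keq expr → x = 0; check Q = 17.12
Then change container volume by factor 2 (V_new/V_old).
Step 3:
                   C          D          X          E
  init       0.01857      1.271      1.355   0.008715
  Δ                0          0          0          0
  eq         0.01857      1.271      1.355   0.008715
  solve Keq expr → x = 0; check Q = 17.12

[E]_eq = 0.008715 M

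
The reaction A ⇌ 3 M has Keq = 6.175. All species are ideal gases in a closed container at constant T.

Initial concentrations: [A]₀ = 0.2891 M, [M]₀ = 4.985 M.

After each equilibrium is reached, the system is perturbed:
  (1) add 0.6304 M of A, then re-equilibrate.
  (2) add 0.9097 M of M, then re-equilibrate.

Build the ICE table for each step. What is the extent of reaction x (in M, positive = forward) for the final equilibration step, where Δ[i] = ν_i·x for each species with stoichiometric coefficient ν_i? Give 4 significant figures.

Q₀ = 428.5 vs Keq = 6.175 ⇒ Q>K, reverse
Step 1:
                  A         M
  Initial    0.2891     4.985
  Change     0.9967     -2.99
  Equil       1.286     1.995
  solve Keq expr → x = -0.9967; check Q = 6.175
Then add 0.6304 M of A.
Step 2:
                  A         M
  Initial     1.916     1.995
  Change    -0.0834    0.2502
  Equil       1.833     2.245
  solve Keq expr → x = 0.0834; check Q = 6.175
Then add 0.9097 M of M.
Step 3:
                  A         M
  Initial     1.833     3.155
  Change     0.2684   -0.8051
  Equil       2.101      2.35
  solve Keq expr → x = -0.2684; check Q = 6.175

x = -0.2684 M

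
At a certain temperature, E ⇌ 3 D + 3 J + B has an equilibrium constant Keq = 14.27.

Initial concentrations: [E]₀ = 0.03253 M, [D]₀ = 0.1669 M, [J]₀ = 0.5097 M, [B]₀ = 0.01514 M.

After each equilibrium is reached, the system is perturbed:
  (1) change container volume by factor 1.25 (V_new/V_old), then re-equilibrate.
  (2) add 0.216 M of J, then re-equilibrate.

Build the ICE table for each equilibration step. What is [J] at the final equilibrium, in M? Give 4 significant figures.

[J]_eq = 0.7018 M

Q₀ = 2.8652e-04 vs Keq = 14.27 ⇒ Q<K, forward
Step 1:
                   E          D          J          B
  init       0.03253     0.1669     0.5097    0.01514
  Δ         -0.03252    0.09755    0.09755    0.03252
  eq      1.3830e-05     0.2644     0.6072    0.04766
  solve Keq expr → x = 0.03252; check Q = 14.27
Then change container volume by factor 1.25 (V_new/V_old).
Step 2:
                   E          D          J          B
  init    1.1064e-05     0.2116     0.4858    0.03812
  Δ       -8.1615e-06 2.4484e-05 2.4484e-05 8.1615e-06
  eq      2.9024e-06     0.2116     0.4858    0.03813
  solve Keq expr → x = 8.1615e-06; check Q = 14.27
Then add 0.216 M of J.
Step 3:
                   E          D          J          B
  init    2.9024e-06     0.2116     0.7018    0.03813
  Δ       5.8434e-06 -1.7530e-05 -1.7530e-05 -5.8434e-06
  eq      8.7458e-06     0.2116     0.7018    0.03813
  solve Keq expr → x = -5.8434e-06; check Q = 14.27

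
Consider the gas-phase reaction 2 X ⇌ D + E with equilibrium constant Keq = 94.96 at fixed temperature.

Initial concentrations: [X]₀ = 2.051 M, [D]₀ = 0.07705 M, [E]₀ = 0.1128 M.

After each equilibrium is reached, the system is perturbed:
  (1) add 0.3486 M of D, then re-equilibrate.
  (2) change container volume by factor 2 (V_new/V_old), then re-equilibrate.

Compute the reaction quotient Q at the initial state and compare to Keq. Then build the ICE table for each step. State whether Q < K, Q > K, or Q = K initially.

Q₀ = 0.002066 vs Keq = 94.96 ⇒ Q<K, forward
Step 1:
                   X          D          E
  Initial      2.051    0.07705     0.1128
  Change      -1.942     0.9708     0.9708
  Equil       0.1094      1.048      1.084
  solve Keq expr → x = 0.9708; check Q = 94.96
Then add 0.3486 M of D.
Step 2:
                   X          D          E
  Initial     0.1094      1.396      1.084
  Change     0.01605  -0.008027  -0.008027
  Equil       0.1254      1.388      1.076
  solve Keq expr → x = -0.008027; check Q = 94.96
Then change container volume by factor 2 (V_new/V_old).
Step 3:
                   X          D          E
  Initial     0.0627     0.6942     0.5378
  Change           0          0          0
  Equil       0.0627     0.6942     0.5378
  solve Keq expr → x = 0; check Q = 94.96

Q₀ = 0.002066; Q < K (proceeds forward)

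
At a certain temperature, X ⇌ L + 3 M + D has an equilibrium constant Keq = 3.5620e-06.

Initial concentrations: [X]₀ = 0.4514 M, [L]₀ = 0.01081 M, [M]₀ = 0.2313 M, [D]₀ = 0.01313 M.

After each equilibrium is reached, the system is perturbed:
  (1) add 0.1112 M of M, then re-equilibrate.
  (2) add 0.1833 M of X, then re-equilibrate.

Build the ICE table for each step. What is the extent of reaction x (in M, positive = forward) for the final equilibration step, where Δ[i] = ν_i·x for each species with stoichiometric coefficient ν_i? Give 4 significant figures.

x = 0.00111 M

Q₀ = 3.8910e-06 vs Keq = 3.5620e-06 ⇒ Q>K, reverse
Step 1:
                    X           L           M           D
  Initial      0.4514     0.01081      0.2313     0.01313
  Change   4.1480e-04 -4.1480e-04   -0.001244 -4.1480e-04
  Equil        0.4518      0.0104      0.2301     0.01272
  solve Keq expr → x = -4.1480e-04; check Q = 3.5620e-06
Then add 0.1112 M of M.
Step 2:
                    X           L           M           D
  Initial      0.4518      0.0104      0.3413     0.01272
  Change     0.004648   -0.004648    -0.01394   -0.004648
  Equil        0.4565    0.005747      0.3273    0.008067
  solve Keq expr → x = -0.004648; check Q = 3.5620e-06
Then add 0.1833 M of X.
Step 3:
                    X           L           M           D
  Initial      0.6398    0.005747      0.3273    0.008067
  Change     -0.00111     0.00111     0.00333     0.00111
  Equil        0.6387    0.006857      0.3306    0.009177
  solve Keq expr → x = 0.00111; check Q = 3.5620e-06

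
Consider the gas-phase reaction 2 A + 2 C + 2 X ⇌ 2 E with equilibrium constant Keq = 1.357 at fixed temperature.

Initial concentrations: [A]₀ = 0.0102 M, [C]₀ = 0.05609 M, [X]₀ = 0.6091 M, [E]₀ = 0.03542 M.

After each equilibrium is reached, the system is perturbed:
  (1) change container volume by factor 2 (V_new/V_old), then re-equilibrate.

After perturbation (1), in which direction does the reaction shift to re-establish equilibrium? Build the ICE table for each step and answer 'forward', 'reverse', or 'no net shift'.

Q₀ = 1.0331e+04 vs Keq = 1.357 ⇒ Q>K, reverse
Step 1:
                  A         C         X         E
  Initial    0.0102   0.05609    0.6091   0.03542
  Change    0.03258   0.03258   0.03258  -0.03258
  Equil     0.04278   0.08867    0.6417  0.002836
  solve Keq expr → x = -0.01629; check Q = 1.357
Then change container volume by factor 2 (V_new/V_old).
Step 2:
                  A         C         X         E
  Initial   0.02139   0.04434    0.3208  0.001418
  Change   0.001036  0.001036  0.001036 -0.001036
  Equil     0.02243   0.04537    0.3219 3.8158e-04
  solve Keq expr → x = -5.1819e-04; check Q = 1.357

Direction: reverse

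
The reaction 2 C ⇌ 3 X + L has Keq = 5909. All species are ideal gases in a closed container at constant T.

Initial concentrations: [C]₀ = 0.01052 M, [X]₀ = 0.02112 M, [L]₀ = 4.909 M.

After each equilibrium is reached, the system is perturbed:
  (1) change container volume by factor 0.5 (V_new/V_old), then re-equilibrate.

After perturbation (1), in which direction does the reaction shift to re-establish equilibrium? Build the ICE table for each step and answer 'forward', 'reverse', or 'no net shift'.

Direction: reverse

Q₀ = 0.4179 vs Keq = 5909 ⇒ Q<K, forward
Step 1:
                   C          X          L
  I          0.01052    0.02112      4.909
  C         -0.01032    0.01548   0.005159
  E       2.0190e-04     0.0366      4.914
  solve Keq expr → x = 0.005159; check Q = 5909
Then change container volume by factor 0.5 (V_new/V_old).
Step 2:
                   C          X          L
  I       4.0380e-04    0.07319      9.828
  C       3.9403e-04 -5.9105e-04 -1.9702e-04
  E       7.9783e-04     0.0726      9.828
  solve Keq expr → x = -1.9702e-04; check Q = 5909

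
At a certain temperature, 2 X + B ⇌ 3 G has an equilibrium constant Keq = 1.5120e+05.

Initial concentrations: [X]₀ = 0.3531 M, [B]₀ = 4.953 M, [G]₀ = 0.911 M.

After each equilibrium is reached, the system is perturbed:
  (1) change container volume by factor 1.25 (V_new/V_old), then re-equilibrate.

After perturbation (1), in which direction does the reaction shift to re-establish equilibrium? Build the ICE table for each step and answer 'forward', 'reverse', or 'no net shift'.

Q₀ = 1.224 vs Keq = 1.5120e+05 ⇒ Q<K, forward
Step 1:
                  X         B         G
  Initial    0.3531     4.953     0.911
  Change    -0.3511   -0.1755    0.5266
  Equil    0.002028     4.777     1.438
  solve Keq expr → x = 0.1755; check Q = 1.5120e+05
Then change container volume by factor 1.25 (V_new/V_old).
Step 2:
                  X         B         G
  Initial  0.001622     3.822      1.15
  Change          0         0         0
  Equil    0.001622     3.822      1.15
  solve Keq expr → x = 0; check Q = 1.5120e+05

Direction: no net shift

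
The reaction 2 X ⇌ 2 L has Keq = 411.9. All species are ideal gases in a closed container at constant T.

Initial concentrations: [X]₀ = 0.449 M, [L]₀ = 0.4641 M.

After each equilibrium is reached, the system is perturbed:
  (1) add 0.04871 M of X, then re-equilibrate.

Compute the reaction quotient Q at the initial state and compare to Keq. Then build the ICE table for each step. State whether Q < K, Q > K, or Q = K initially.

Q₀ = 1.068; Q < K (proceeds forward)

Q₀ = 1.068 vs Keq = 411.9 ⇒ Q<K, forward
Step 1:
                   X          L
  Initial      0.449     0.4641
  Change     -0.4061     0.4061
  Equil      0.04288     0.8702
  solve Keq expr → x = 0.2031; check Q = 411.9
Then add 0.04871 M of X.
Step 2:
                   X          L
  Initial    0.09159     0.8702
  Change    -0.04642    0.04642
  Equil      0.04517     0.9166
  solve Keq expr → x = 0.02321; check Q = 411.9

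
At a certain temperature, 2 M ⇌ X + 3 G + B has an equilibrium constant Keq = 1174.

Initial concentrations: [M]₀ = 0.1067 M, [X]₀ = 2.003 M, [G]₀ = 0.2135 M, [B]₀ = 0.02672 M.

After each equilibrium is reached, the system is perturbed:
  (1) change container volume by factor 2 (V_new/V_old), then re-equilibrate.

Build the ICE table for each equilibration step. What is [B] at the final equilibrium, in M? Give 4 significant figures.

[B]_eq = 0.0398 M

Q₀ = 0.04575 vs Keq = 1174 ⇒ Q<K, forward
Step 1:
                  M         X         G         B
  Initial    0.1067     2.003    0.2135   0.02672
  Change    -0.1041   0.05203    0.1561   0.05203
  Equil    0.002638     2.055    0.3696   0.07875
  solve Keq expr → x = 0.05203; check Q = 1174
Then change container volume by factor 2 (V_new/V_old).
Step 2:
                  M         X         G         B
  Initial  0.001319     1.028    0.1848   0.03938
  Change  -8.4526e-04 4.2263e-04  0.001268 4.2263e-04
  Equil   4.7378e-04     1.028    0.1861    0.0398
  solve Keq expr → x = 4.2263e-04; check Q = 1174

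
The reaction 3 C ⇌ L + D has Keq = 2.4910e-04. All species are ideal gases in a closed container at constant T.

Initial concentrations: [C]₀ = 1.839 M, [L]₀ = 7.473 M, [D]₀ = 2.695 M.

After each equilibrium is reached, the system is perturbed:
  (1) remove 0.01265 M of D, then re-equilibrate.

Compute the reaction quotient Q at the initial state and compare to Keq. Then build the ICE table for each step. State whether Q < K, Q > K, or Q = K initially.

Q₀ = 3.238; Q > K (proceeds reverse)

Q₀ = 3.238 vs Keq = 2.4910e-04 ⇒ Q>K, reverse
Step 1:
                    C           L           D
  init          1.839       7.473       2.695
  Δ              7.94      -2.647      -2.647
  eq            9.779       4.826     0.04827
  solve Keq expr → x = -2.647; check Q = 2.4910e-04
Then remove 0.01265 M of D.
Step 2:
                    C           L           D
  init          9.779       4.826     0.03562
  Δ            -0.036       0.012       0.012
  eq            9.743       4.838     0.04762
  solve Keq expr → x = 0.012; check Q = 2.4910e-04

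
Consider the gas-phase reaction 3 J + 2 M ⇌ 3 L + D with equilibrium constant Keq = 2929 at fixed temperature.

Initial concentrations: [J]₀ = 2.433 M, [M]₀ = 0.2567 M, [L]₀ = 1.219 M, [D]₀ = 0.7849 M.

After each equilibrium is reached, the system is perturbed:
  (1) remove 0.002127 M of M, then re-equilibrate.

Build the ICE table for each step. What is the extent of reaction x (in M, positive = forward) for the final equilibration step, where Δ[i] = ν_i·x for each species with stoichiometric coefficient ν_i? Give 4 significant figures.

Q₀ = 1.498 vs Keq = 2929 ⇒ Q<K, forward
Step 1:
                   J          M          L          D
  I            2.433     0.2567      1.219     0.7849
  C          -0.3673    -0.2449     0.3673     0.1224
  E            2.066    0.01184      1.586     0.9073
  solve Keq expr → x = 0.1224; check Q = 2929
Then remove 0.002127 M of M.
Step 2:
                   J          M          L          D
  I            2.066   0.009717      1.586     0.9073
  C         0.003089   0.002059  -0.003089   -0.00103
  E            2.069    0.01178      1.583     0.9063
  solve Keq expr → x = -0.00103; check Q = 2929

x = -0.00103 M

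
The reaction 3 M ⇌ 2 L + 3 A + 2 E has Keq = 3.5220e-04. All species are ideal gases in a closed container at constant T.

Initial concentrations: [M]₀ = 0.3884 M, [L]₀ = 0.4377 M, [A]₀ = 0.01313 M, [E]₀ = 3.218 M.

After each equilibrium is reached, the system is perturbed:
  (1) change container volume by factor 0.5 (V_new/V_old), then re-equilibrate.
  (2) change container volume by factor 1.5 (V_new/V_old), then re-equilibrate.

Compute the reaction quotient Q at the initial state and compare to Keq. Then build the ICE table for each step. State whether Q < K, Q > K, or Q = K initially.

Q₀ = 7.6645e-05; Q < K (proceeds forward)

Q₀ = 7.6645e-05 vs Keq = 3.5220e-04 ⇒ Q<K, forward
Step 1:
                  M         L         A         E
  I          0.3884    0.4377   0.01313     3.218
  C        -0.00805  0.005367   0.00805  0.005367
  E          0.3803    0.4431   0.02118     3.223
  solve Keq expr → x = 0.002683; check Q = 3.5220e-04
Then change container volume by factor 0.5 (V_new/V_old).
Step 2:
                  M         L         A         E
  I          0.7607    0.8861   0.04236     6.447
  C         0.02475   -0.0165  -0.02475   -0.0165
  E          0.7855    0.8696   0.01761      6.43
  solve Keq expr → x = -0.008251; check Q = 3.5220e-04
Then change container volume by factor 1.5 (V_new/V_old).
Step 3:
                  M         L         A         E
  I          0.5236    0.5798   0.01174     4.287
  C       -0.007973  0.005315  0.007973  0.005315
  E          0.5157    0.5851   0.01971     4.292
  solve Keq expr → x = 0.002658; check Q = 3.5220e-04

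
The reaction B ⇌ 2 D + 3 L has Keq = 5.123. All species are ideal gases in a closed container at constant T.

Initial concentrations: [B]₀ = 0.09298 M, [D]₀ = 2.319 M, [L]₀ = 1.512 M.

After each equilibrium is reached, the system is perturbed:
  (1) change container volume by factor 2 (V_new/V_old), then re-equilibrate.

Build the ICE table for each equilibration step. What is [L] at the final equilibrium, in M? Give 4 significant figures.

[L]_eq = 0.6752 M

Q₀ = 199.9 vs Keq = 5.123 ⇒ Q>K, reverse
Step 1:
                   B          D          L
  init       0.09298      2.319      1.512
  Δ           0.2391    -0.4782    -0.7172
  eq          0.3321      1.841     0.7948
  solve Keq expr → x = -0.2391; check Q = 5.123
Then change container volume by factor 2 (V_new/V_old).
Step 2:
                   B          D          L
  init         0.166     0.9204     0.3974
  Δ         -0.09259     0.1852     0.2778
  eq         0.07344      1.106     0.6752
  solve Keq expr → x = 0.09259; check Q = 5.123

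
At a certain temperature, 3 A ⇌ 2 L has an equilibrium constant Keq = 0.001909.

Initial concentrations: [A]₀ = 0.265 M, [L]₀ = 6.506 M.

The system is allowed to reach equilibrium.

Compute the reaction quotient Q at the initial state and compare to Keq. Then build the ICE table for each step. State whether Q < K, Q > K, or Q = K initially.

Q₀ = 2275 vs Keq = 0.001909 ⇒ Q>K, reverse
Step 1:
                  A         L
  Initial     0.265     6.506
  Change      8.157    -5.438
  Equil       8.422     1.068
  solve Keq expr → x = -2.719; check Q = 0.001909

Q₀ = 2275; Q > K (proceeds reverse)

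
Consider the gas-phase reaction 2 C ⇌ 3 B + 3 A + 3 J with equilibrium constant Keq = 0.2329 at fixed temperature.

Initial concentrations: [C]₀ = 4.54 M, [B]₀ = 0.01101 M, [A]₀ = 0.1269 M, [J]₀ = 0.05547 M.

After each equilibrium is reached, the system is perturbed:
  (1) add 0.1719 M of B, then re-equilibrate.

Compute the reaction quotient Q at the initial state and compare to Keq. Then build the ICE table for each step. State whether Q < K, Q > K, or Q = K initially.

Q₀ = 2.2584e-14 vs Keq = 0.2329 ⇒ Q<K, forward
Step 1:
                  C         B         A         J
  init         4.54   0.01101    0.1269   0.05547
  Δ         -0.7214     1.082     1.082     1.082
  eq          3.819     1.093     1.209     1.138
  solve Keq expr → x = 0.3607; check Q = 0.2329
Then add 0.1719 M of B.
Step 2:
                  C         B         A         J
  init        3.819     1.265     1.209     1.138
  Δ         0.03645  -0.05468  -0.05468  -0.05468
  eq          3.855      1.21     1.154     1.083
  solve Keq expr → x = -0.01823; check Q = 0.2329

Q₀ = 2.2584e-14; Q < K (proceeds forward)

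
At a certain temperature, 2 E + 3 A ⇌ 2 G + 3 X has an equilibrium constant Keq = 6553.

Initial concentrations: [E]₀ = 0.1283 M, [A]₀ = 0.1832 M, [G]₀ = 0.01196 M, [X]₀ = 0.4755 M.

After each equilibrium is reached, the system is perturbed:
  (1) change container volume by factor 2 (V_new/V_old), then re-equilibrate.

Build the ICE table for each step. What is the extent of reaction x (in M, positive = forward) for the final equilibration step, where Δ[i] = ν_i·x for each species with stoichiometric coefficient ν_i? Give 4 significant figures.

Q₀ = 0.1519 vs Keq = 6553 ⇒ Q<K, forward
Step 1:
                    E           A           G           X
  init         0.1283      0.1832     0.01196      0.4755
  Δ          -0.08519     -0.1278     0.08519      0.1278
  eq          0.04311     0.05541     0.09715      0.6033
  solve Keq expr → x = 0.0426; check Q = 6553
Then change container volume by factor 2 (V_new/V_old).
Step 2:
                    E           A           G           X
  init        0.02155     0.02771     0.04858      0.3016
  Δ                 0           0           0           0
  eq          0.02155     0.02771     0.04858      0.3016
  solve Keq expr → x = 0; check Q = 6553

x = 0 M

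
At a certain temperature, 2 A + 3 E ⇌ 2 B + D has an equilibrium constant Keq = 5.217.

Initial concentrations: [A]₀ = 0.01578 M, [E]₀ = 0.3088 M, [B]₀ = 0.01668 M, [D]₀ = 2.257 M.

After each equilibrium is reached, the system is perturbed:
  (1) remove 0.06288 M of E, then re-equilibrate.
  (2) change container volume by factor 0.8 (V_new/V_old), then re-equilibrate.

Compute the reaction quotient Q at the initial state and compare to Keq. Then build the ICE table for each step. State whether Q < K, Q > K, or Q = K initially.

Q₀ = 85.64 vs Keq = 5.217 ⇒ Q>K, reverse
Step 1:
                   A          E          B          D
  Initial    0.01578     0.3088    0.01668      2.257
  Change    0.009587    0.01438  -0.009587  -0.004793
  Equil      0.02537     0.3232   0.007093      2.252
  solve Keq expr → x = -0.004793; check Q = 5.217
Then remove 0.06288 M of E.
Step 2:
                   A          E          B          D
  Initial    0.02537     0.2603   0.007093      2.252
  Change    0.001573   0.002359  -0.001573 -7.8642e-04
  Equil      0.02694     0.2627    0.00552      2.251
  solve Keq expr → x = -7.8642e-04; check Q = 5.217
Then change container volume by factor 0.8 (V_new/V_old).
Step 3:
                   A          E          B          D
  Initial    0.03367     0.3283     0.0069      2.814
  Change   -0.001313   -0.00197   0.001313 6.5663e-04
  Equil      0.03236     0.3264   0.008214      2.815
  solve Keq expr → x = 6.5663e-04; check Q = 5.217

Q₀ = 85.64; Q > K (proceeds reverse)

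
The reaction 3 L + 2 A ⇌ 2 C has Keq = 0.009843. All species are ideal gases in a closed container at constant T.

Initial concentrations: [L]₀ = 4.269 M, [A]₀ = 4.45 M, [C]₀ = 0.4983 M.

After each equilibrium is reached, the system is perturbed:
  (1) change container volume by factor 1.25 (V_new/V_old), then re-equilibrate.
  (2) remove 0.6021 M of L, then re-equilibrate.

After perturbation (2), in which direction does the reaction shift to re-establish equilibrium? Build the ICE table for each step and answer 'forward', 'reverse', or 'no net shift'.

Q₀ = 1.6117e-04 vs Keq = 0.009843 ⇒ Q<K, forward
Step 1:
                  L         A         C
  init        4.269      4.45    0.4983
  Δ          -1.543    -1.029     1.029
  eq          2.726     3.421     1.527
  solve Keq expr → x = 0.5145; check Q = 0.009843
Then change container volume by factor 1.25 (V_new/V_old).
Step 2:
                  L         A         C
  init         2.18     2.737     1.222
  Δ          0.2271    0.1514   -0.1514
  eq          2.408     2.888      1.07
  solve Keq expr → x = -0.07569; check Q = 0.009843
Then remove 0.6021 M of L.
Step 3:
                  L         A         C
  init        1.805     2.888      1.07
  Δ           0.257    0.1713   -0.1713
  eq          2.062      3.06    0.8991
  solve Keq expr → x = -0.08567; check Q = 0.009843

Direction: reverse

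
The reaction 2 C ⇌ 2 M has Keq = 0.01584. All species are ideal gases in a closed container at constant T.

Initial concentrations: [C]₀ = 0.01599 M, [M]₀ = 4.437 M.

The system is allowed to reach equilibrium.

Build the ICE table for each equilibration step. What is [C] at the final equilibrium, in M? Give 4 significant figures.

[C]_eq = 3.955 M

Q₀ = 7.6998e+04 vs Keq = 0.01584 ⇒ Q>K, reverse
Step 1:
                   C          M
  Initial    0.01599      4.437
  Change       3.939     -3.939
  Equil        3.955     0.4978
  solve Keq expr → x = -1.97; check Q = 0.01584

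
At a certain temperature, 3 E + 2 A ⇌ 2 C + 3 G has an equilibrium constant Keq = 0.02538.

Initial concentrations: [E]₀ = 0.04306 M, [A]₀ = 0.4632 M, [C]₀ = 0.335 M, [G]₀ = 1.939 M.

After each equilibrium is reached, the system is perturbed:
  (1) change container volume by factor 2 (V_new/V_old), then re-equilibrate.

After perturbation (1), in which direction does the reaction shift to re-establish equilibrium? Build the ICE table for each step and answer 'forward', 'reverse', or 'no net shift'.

Q₀ = 4.7760e+04 vs Keq = 0.02538 ⇒ Q>K, reverse
Step 1:
                   E          A          C          G
  init       0.04306     0.4632      0.335      1.939
  Δ           0.4651     0.3101    -0.3101    -0.4651
  eq          0.5082     0.7733    0.02494      1.474
  solve Keq expr → x = -0.155; check Q = 0.02538
Then change container volume by factor 2 (V_new/V_old).
Step 2:
                   E          A          C          G
  init        0.2541     0.3866    0.01247      0.737
  Δ                0          0          0          0
  eq          0.2541     0.3866    0.01247      0.737
  solve Keq expr → x = 0; check Q = 0.02538

Direction: no net shift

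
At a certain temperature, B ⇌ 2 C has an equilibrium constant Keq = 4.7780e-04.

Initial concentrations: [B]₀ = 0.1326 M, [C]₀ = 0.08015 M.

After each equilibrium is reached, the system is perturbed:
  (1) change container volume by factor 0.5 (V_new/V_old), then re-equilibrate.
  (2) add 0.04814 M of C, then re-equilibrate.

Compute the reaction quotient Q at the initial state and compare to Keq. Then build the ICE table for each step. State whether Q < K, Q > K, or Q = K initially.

Q₀ = 0.04845 vs Keq = 4.7780e-04 ⇒ Q>K, reverse
Step 1:
                  B         C
  I          0.1326   0.08015
  C         0.03559  -0.07119
  E          0.1682  0.008965
  solve Keq expr → x = -0.03559; check Q = 4.7780e-04
Then change container volume by factor 0.5 (V_new/V_old).
Step 2:
                  B         C
  I          0.3364   0.01793
  C        0.002601 -0.005202
  E           0.339   0.01273
  solve Keq expr → x = -0.002601; check Q = 4.7780e-04
Then add 0.04814 M of C.
Step 3:
                  B         C
  I           0.339   0.06087
  C         0.02385   -0.0477
  E          0.3628   0.01317
  solve Keq expr → x = -0.02385; check Q = 4.7780e-04

Q₀ = 0.04845; Q > K (proceeds reverse)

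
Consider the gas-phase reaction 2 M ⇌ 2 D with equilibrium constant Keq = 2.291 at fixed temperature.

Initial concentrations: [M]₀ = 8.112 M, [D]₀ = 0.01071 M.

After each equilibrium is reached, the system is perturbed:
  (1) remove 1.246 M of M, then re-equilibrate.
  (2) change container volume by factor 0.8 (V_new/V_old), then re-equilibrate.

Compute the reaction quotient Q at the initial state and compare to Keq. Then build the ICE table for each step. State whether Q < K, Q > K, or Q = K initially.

Q₀ = 1.7431e-06 vs Keq = 2.291 ⇒ Q<K, forward
Step 1:
                    M           D
  init          8.112     0.01071
  Δ            -4.881       4.881
  eq            3.231       4.891
  solve Keq expr → x = 2.44; check Q = 2.291
Then remove 1.246 M of M.
Step 2:
                    M           D
  init          1.985       4.891
  Δ            0.7503     -0.7503
  eq            2.736       4.141
  solve Keq expr → x = -0.3751; check Q = 2.291
Then change container volume by factor 0.8 (V_new/V_old).
Step 3:
                    M           D
  init           3.42       5.176
  Δ                 0           0
  eq             3.42       5.176
  solve Keq expr → x = 0; check Q = 2.291

Q₀ = 1.7431e-06; Q < K (proceeds forward)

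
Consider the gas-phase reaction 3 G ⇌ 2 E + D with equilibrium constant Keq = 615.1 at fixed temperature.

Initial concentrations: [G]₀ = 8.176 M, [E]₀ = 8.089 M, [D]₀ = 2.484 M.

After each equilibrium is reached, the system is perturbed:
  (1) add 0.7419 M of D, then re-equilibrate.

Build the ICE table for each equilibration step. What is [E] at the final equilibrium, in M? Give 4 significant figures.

Q₀ = 0.2974 vs Keq = 615.1 ⇒ Q<K, forward
Step 1:
                  G         E         D
  I           8.176     8.089     2.484
  C          -7.086     4.724     2.362
  E            1.09     12.81     4.846
  solve Keq expr → x = 2.362; check Q = 615.1
Then add 0.7419 M of D.
Step 2:
                  G         E         D
  I            1.09     12.81     5.588
  C         0.04987  -0.03325  -0.01662
  E           1.139     12.78     5.571
  solve Keq expr → x = -0.01662; check Q = 615.1

[E]_eq = 12.78 M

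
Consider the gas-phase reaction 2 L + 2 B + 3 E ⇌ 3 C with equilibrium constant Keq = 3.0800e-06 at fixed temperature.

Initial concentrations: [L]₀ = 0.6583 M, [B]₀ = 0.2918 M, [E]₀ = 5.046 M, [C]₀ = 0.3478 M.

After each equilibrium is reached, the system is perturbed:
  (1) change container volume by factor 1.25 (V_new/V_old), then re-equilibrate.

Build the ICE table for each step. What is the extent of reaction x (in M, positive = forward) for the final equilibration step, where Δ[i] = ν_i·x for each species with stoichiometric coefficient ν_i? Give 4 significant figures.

x = -0.002871 M

Q₀ = 0.008874 vs Keq = 3.0800e-06 ⇒ Q>K, reverse
Step 1:
                    L           B           E           C
  I            0.6583      0.2918       5.046      0.3478
  C            0.2025      0.2025      0.3038     -0.3038
  E            0.8608      0.4943        5.35     0.04403
  solve Keq expr → x = -0.1013; check Q = 3.0800e-06
Then change container volume by factor 1.25 (V_new/V_old).
Step 2:
                    L           B           E           C
  I            0.6886      0.3954        4.28     0.03523
  C          0.005742    0.005742    0.008613   -0.008613
  E            0.6944      0.4012       4.288     0.02661
  solve Keq expr → x = -0.002871; check Q = 3.0800e-06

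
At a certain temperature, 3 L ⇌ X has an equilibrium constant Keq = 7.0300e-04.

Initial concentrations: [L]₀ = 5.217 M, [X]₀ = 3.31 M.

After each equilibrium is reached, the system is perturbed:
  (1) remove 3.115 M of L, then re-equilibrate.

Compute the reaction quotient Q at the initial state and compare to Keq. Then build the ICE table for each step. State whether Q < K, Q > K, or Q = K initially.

Q₀ = 0.02331; Q > K (proceeds reverse)

Q₀ = 0.02331 vs Keq = 7.0300e-04 ⇒ Q>K, reverse
Step 1:
                    L           X
  I             5.217        3.31
  C              6.52      -2.173
  E             11.74       1.137
  solve Keq expr → x = -2.173; check Q = 7.0300e-04
Then remove 3.115 M of L.
Step 2:
                    L           X
  I             8.622       1.137
  C             1.331     -0.4436
  E             9.953      0.6931
  solve Keq expr → x = -0.4436; check Q = 7.0300e-04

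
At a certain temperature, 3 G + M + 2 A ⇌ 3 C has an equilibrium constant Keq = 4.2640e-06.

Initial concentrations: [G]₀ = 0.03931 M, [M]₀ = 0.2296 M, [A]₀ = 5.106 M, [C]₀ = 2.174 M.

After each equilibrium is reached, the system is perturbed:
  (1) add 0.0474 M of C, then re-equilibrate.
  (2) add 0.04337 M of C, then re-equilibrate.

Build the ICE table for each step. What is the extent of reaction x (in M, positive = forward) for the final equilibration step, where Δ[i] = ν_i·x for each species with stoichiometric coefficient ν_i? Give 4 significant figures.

x = -0.01341 M

Q₀ = 2.8258e+04 vs Keq = 4.2640e-06 ⇒ Q>K, reverse
Step 1:
                    G           M           A           C
  I           0.03931      0.2296       5.106       2.174
  C             2.059      0.6864       1.373      -2.059
  E             2.098       0.916       6.479      0.1148
  solve Keq expr → x = -0.6864; check Q = 4.2640e-06
Then add 0.0474 M of C.
Step 2:
                    G           M           A           C
  I             2.098       0.916       6.479      0.1622
  C           0.04401     0.01467     0.02934    -0.04401
  E             2.142      0.9307       6.508      0.1182
  solve Keq expr → x = -0.01467; check Q = 4.2640e-06
Then add 0.04337 M of C.
Step 3:
                    G           M           A           C
  I             2.142      0.9307       6.508      0.1616
  C           0.04024     0.01341     0.02683    -0.04024
  E             2.183      0.9441       6.535      0.1214
  solve Keq expr → x = -0.01341; check Q = 4.2640e-06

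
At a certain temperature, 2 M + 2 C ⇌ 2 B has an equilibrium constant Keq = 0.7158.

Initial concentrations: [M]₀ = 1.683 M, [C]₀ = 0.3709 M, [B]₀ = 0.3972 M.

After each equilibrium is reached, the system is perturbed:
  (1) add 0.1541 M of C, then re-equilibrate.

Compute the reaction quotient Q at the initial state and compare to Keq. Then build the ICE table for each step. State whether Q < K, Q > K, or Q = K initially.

Q₀ = 0.4049; Q < K (proceeds forward)

Q₀ = 0.4049 vs Keq = 0.7158 ⇒ Q<K, forward
Step 1:
                    M           C           B
  init          1.683      0.3709      0.3972
  Δ          -0.04855    -0.04855     0.04855
  eq            1.634      0.3223      0.4458
  solve Keq expr → x = 0.02428; check Q = 0.7158
Then add 0.1541 M of C.
Step 2:
                    M           C           B
  init          1.634      0.4764      0.4458
  Δ          -0.07835    -0.07835     0.07835
  eq            1.556      0.3981      0.5241
  solve Keq expr → x = 0.03918; check Q = 0.7158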